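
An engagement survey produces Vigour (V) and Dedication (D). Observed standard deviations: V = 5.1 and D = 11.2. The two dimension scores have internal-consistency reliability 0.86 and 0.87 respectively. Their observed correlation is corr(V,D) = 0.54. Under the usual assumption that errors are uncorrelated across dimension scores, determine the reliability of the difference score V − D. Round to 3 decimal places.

0.778

Var(V−D) = 5.1² + 11.2² − 2·5.1·11.2·0.54 = 151.45 − 61.6896 = 89.7604.
Under uncorrelated errors the observed covariances equal the true-score covariances, so only the own-variance terms attenuate.
True-score variance = [5.1²·0.86 + 11.2²·0.87] − 61.6896 = 131.501 − 61.6896 = 69.8118.
Reliability = 69.8118 / 89.7604 = 0.778.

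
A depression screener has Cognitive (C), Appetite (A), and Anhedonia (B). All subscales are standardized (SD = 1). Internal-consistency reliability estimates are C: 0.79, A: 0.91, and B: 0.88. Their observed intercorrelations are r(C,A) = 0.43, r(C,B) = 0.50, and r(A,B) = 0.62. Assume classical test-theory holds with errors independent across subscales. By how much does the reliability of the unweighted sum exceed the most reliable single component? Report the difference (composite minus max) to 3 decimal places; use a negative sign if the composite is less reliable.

Var(sum) = 3 + 3.1 = 6.1; true-score variance = 2.58 + 3.1 = 5.68; composite reliability = 0.9311.
Max component reliability = 0.9100.
Difference = 0.9311 − 0.9100 = 0.021.

0.021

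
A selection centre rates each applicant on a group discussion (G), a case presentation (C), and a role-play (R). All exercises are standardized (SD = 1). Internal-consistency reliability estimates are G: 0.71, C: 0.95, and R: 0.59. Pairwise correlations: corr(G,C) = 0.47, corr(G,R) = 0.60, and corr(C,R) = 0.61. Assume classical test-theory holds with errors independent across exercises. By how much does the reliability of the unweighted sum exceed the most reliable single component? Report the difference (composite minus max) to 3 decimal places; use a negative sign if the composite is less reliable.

Var(sum) = 3 + 3.36 = 6.36; true-score variance = 2.25 + 3.36 = 5.61; composite reliability = 0.8821.
Max component reliability = 0.9500.
Difference = 0.8821 − 0.9500 = -0.068.

-0.068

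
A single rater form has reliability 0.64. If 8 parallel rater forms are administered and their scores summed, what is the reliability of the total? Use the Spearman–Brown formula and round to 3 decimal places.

ρ_k = kρ / (1 + (k−1)ρ) = 8·0.64 / (1 + 7·0.64) = 5.120 / 5.480 = 0.934.

0.934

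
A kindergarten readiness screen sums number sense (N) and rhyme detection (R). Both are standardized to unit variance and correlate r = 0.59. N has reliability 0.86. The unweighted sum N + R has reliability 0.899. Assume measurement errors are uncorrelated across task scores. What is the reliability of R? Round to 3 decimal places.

Var(N+R) = 2 + 2·0.59 = 3.180.
True-score variance = ρ_N + ρ_R + 2·0.59, so 0.899 = (0.86 + ρ_R + 1.18) / 3.180.
ρ_R = 0.899·3.180 − 0.86 − 1.18 = 0.819.

0.819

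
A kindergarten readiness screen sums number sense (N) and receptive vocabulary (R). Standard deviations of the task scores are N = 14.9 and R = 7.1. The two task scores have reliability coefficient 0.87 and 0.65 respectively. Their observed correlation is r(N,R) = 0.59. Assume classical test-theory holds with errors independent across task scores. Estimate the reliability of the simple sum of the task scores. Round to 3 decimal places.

0.883

Var(N+R) = 14.9² + 7.1² + 2·[14.9·7.1·0.59] = 272.42 + 124.832 = 397.252.
Under uncorrelated errors the observed covariances equal the true-score covariances, so only the own-variance terms attenuate.
True-score variance = [14.9²·0.87 + 7.1²·0.65] + 124.832 = 225.915 + 124.832 = 350.747.
Reliability = 350.747 / 397.252 = 0.883.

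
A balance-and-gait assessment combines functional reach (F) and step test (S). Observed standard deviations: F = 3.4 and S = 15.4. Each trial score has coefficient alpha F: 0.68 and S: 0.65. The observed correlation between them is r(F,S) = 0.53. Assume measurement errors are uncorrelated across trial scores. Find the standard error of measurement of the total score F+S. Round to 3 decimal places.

Var(total) = 248.72 + 55.5016 = 304.222.
True-score variance = 162.015 + 55.5016 = 217.516, so reliability = 0.7150.
Error variance = 304.222 − 217.516 = 86.7052; SEM = √86.7052 = 9.312.

9.312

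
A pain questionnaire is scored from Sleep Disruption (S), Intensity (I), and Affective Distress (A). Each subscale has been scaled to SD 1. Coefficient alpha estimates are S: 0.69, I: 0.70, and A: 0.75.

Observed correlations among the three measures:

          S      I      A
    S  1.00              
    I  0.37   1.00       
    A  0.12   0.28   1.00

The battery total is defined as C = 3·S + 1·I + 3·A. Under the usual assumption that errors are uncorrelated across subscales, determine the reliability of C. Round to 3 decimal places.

Var(C) = 3² + 1 + 3² + 2·[3·0.37 + 9·0.12 + 3·0.28] = 19 + 6.06 = 25.06.
Because errors are independent across components, Cov(Tᵢ,Tⱼ) = Cov(Xᵢ,Xⱼ); the off-diagonal part of the true-score variance is the same as above.
True-score variance = [3²·0.69 + 0.70 + 3²·0.75] + 6.06 = 13.66 + 6.06 = 19.72.
Reliability = 19.72 / 25.06 = 0.787.

0.787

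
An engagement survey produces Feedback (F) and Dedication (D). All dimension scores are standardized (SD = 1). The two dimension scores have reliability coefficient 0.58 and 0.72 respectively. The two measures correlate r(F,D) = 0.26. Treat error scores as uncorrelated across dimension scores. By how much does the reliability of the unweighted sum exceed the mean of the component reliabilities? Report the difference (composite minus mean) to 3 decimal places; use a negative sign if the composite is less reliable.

0.072

Var(sum) = 2 + 0.52 = 2.52; true-score variance = 1.3 + 0.52 = 1.82; composite reliability = 0.7222.
Mean component reliability = 0.6500.
Difference = 0.7222 − 0.6500 = 0.072.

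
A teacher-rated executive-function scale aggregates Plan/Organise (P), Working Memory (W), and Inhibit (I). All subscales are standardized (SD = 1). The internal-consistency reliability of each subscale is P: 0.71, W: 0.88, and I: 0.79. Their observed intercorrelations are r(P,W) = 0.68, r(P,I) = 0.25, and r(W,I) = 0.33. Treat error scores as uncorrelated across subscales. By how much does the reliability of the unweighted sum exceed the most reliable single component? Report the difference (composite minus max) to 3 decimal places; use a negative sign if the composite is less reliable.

0.008

Var(sum) = 3 + 2.52 = 5.52; true-score variance = 2.38 + 2.52 = 4.9; composite reliability = 0.8877.
Max component reliability = 0.8800.
Difference = 0.8877 − 0.8800 = 0.008.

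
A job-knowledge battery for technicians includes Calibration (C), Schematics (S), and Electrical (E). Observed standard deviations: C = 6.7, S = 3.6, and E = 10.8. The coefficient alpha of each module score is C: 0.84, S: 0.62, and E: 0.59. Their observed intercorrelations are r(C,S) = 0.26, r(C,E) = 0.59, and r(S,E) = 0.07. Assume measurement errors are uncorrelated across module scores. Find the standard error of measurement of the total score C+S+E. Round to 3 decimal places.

7.741

Var(total) = 174.49 + 103.37 = 277.86.
True-score variance = 114.56 + 103.37 = 217.931, so reliability = 0.7843.
Error variance = 277.86 − 217.931 = 59.9296; SEM = √59.9296 = 7.741.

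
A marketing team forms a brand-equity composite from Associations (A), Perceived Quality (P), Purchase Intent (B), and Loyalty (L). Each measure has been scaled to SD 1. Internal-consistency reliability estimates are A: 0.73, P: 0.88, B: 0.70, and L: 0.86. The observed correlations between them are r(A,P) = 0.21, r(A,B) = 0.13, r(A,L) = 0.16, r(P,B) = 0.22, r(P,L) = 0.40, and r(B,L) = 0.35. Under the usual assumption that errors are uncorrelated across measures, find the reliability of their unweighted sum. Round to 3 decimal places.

0.880

Var(A+P+B+L) = 4 + 2·[0.21 + 0.13 + 0.16 + 0.22 + 0.40 + 0.35] = 4 + 2.94 = 6.94.
Because errors are independent across components, Cov(Tᵢ,Tⱼ) = Cov(Xᵢ,Xⱼ); the off-diagonal part of the true-score variance is the same as above.
True-score variance = [0.73 + 0.88 + 0.70 + 0.86] + 2.94 = 3.17 + 2.94 = 6.11.
Reliability = 6.11 / 6.94 = 0.880.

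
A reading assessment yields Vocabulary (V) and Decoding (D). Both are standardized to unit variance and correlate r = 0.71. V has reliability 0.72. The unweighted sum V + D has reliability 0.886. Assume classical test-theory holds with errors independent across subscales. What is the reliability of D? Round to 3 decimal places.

Var(V+D) = 2 + 2·0.71 = 3.420.
True-score variance = ρ_V + ρ_D + 2·0.71, so 0.886 = (0.72 + ρ_D + 1.42) / 3.420.
ρ_D = 0.886·3.420 − 0.72 − 1.42 = 0.890.

0.890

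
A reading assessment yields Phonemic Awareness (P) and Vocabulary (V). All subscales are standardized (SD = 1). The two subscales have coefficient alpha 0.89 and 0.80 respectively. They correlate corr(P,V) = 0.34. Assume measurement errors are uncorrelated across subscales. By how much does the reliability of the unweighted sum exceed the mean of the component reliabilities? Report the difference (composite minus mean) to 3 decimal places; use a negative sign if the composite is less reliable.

Var(sum) = 2 + 0.68 = 2.68; true-score variance = 1.69 + 0.68 = 2.37; composite reliability = 0.8843.
Mean component reliability = 0.8450.
Difference = 0.8843 − 0.8450 = 0.039.

0.039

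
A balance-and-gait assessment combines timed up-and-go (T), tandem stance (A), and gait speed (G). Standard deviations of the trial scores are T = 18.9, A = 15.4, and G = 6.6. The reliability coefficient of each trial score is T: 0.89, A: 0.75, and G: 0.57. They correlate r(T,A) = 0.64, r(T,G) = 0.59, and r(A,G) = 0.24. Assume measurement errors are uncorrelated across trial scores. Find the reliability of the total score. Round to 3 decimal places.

0.903

Var(T+A+G) = 18.9² + 15.4² + 6.6² + 2·[18.9·15.4·0.64 + 18.9·6.6·0.59 + 15.4·6.6·0.24] = 637.93 + 568.537 = 1206.47.
Under uncorrelated errors the observed covariances equal the true-score covariances, so only the own-variance terms attenuate.
True-score variance = [18.9²·0.89 + 15.4²·0.75 + 6.6²·0.57] + 568.537 = 520.616 + 568.537 = 1089.15.
Reliability = 1089.15 / 1206.47 = 0.903.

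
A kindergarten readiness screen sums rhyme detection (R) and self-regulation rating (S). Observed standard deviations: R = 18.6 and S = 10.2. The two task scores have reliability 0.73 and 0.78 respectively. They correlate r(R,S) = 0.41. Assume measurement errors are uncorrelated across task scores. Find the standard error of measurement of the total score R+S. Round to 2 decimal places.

10.78

Var(total) = 450 + 155.57 = 605.57.
True-score variance = 333.702 + 155.57 = 489.272, so reliability = 0.8080.
Error variance = 605.57 − 489.272 = 116.298; SEM = √116.298 = 10.78.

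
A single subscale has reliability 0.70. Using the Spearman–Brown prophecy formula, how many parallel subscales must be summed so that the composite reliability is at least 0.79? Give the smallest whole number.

2

k ≥ ρ*(1−ρ₁)/(ρ₁(1−ρ*)) = 0.79·0.30 / (0.70·0.21) = 1.612.
Smallest integer k = 2.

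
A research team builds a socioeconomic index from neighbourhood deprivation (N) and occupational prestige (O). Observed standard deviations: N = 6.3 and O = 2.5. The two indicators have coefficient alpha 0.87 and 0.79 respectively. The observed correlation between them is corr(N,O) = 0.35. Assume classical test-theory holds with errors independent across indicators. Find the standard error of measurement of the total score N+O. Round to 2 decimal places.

Var(total) = 45.94 + 11.025 = 56.965.
True-score variance = 39.4678 + 11.025 = 50.4928, so reliability = 0.8864.
Error variance = 56.965 − 50.4928 = 6.4722; SEM = √6.4722 = 2.54.

2.54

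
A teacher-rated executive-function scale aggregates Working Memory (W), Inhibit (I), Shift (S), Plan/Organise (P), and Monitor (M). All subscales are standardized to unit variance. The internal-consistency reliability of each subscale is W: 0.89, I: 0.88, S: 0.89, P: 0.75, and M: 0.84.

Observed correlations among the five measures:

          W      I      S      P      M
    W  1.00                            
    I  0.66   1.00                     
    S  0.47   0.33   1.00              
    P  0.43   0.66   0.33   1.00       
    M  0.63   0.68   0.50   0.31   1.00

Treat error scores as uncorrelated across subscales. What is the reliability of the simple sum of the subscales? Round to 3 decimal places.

Var(W+I+S+P+M) = 5 + 2·[0.66 + 0.47 + 0.43 + 0.63 + 0.33 + 0.66 + 0.68 + 0.33 + 0.50 + 0.31] = 5 + 10 = 15.
With uncorrelated errors the cross-covariances are all true-score covariance, so they carry over unchanged; only the diagonal terms shrink to ρᵢσᵢ².
True-score variance = [0.89 + 0.88 + 0.89 + 0.75 + 0.84] + 10 = 4.25 + 10 = 14.25.
Reliability = 14.25 / 15 = 0.950.

0.950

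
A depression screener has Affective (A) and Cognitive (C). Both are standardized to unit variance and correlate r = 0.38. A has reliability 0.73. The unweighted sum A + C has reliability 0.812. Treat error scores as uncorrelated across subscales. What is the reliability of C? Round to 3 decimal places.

Var(A+C) = 2 + 2·0.38 = 2.760.
True-score variance = ρ_A + ρ_C + 2·0.38, so 0.812 = (0.73 + ρ_C + 0.76) / 2.760.
ρ_C = 0.812·2.760 − 0.73 − 0.76 = 0.751.

0.751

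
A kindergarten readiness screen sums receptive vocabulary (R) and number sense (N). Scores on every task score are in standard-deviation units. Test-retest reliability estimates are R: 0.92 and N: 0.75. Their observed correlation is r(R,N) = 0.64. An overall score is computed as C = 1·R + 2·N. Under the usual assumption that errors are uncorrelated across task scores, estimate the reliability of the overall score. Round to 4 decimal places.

Var(C) = 1 + 2² + 2·[2·0.64] = 5 + 2.56 = 7.56.
With uncorrelated errors the cross-covariances are all true-score covariance, so they carry over unchanged; only the diagonal terms shrink to ρᵢσᵢ².
True-score variance = [0.92 + 2²·0.75] + 2.56 = 3.92 + 2.56 = 6.48.
Reliability = 6.48 / 7.56 = 0.8571.

0.8571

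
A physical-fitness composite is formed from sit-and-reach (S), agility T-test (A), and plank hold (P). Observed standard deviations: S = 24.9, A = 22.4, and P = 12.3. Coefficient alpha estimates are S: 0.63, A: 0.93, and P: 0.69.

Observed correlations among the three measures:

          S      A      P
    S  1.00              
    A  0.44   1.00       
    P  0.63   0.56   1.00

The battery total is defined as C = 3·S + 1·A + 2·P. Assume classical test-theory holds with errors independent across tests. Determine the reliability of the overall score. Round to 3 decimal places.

Var(C) = 3²·24.9² + 22.4² + 2²·12.3² + 2·[3·24.9·22.4·0.44 + 6·24.9·12.3·0.63 + 2·22.4·12.3·0.56] = 6687.01 + 4405.05 = 11092.1.
Because errors are independent across components, Cov(Tᵢ,Tⱼ) = Cov(Xᵢ,Xⱼ); the off-diagonal part of the true-score variance is the same as above.
True-score variance = [3²·24.9²·0.63 + 22.4²·0.93 + 2²·12.3²·0.69] + 4405.05 = 4399.65 + 4405.05 = 8804.71.
Reliability = 8804.71 / 11092.1 = 0.794.

0.794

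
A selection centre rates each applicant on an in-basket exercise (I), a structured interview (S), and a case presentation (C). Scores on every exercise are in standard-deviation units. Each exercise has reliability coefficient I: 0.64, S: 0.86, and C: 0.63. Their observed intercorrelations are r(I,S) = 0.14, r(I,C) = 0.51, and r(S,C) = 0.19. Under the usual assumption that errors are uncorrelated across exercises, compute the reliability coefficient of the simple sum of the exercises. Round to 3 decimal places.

0.814

Var(I+S+C) = 3 + 2·[0.14 + 0.51 + 0.19] = 3 + 1.68 = 4.68.
Because errors are independent across components, Cov(Tᵢ,Tⱼ) = Cov(Xᵢ,Xⱼ); the off-diagonal part of the true-score variance is the same as above.
True-score variance = [0.64 + 0.86 + 0.63] + 1.68 = 2.13 + 1.68 = 3.81.
Reliability = 3.81 / 4.68 = 0.814.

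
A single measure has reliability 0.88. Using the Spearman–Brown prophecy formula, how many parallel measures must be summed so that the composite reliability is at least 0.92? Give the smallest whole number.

k ≥ ρ*(1−ρ₁)/(ρ₁(1−ρ*)) = 0.92·0.12 / (0.88·0.08) = 1.568.
Smallest integer k = 2.

2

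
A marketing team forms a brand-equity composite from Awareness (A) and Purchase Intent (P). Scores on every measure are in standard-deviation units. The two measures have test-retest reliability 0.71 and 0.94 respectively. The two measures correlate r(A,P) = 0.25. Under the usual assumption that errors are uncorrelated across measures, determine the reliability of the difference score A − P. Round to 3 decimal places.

Var(A−P) = 1 + 1 − 2·0.25 = 2 − 0.5 = 1.5.
Under uncorrelated errors the observed covariances equal the true-score covariances, so only the own-variance terms attenuate.
True-score variance = [0.71 + 0.94] − 0.5 = 1.65 − 0.5 = 1.15.
Reliability = 1.15 / 1.5 = 0.767.

0.767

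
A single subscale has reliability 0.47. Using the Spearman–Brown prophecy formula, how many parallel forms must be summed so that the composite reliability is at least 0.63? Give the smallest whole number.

2

k ≥ ρ*(1−ρ₁)/(ρ₁(1−ρ*)) = 0.63·0.53 / (0.47·0.37) = 1.920.
Smallest integer k = 2.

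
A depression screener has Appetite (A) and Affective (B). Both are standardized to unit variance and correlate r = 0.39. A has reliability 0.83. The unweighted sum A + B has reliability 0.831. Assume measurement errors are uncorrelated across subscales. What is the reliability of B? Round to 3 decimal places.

0.700

Var(A+B) = 2 + 2·0.39 = 2.780.
True-score variance = ρ_A + ρ_B + 2·0.39, so 0.831 = (0.83 + ρ_B + 0.78) / 2.780.
ρ_B = 0.831·2.780 − 0.83 − 0.78 = 0.700.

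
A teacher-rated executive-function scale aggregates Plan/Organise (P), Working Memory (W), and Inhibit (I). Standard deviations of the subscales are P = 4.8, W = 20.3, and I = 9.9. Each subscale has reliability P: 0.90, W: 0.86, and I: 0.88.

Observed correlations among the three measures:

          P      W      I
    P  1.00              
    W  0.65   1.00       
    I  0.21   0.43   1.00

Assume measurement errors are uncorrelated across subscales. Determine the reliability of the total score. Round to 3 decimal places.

0.916

Var(P+W+I) = 4.8² + 20.3² + 9.9² + 2·[4.8·20.3·0.65 + 4.8·9.9·0.21 + 20.3·9.9·0.43] = 533.14 + 319.465 = 852.605.
With uncorrelated errors the cross-covariances are all true-score covariance, so they carry over unchanged; only the diagonal terms shrink to ρᵢσᵢ².
True-score variance = [4.8²·0.90 + 20.3²·0.86 + 9.9²·0.88] + 319.465 = 461.382 + 319.465 = 780.847.
Reliability = 780.847 / 852.605 = 0.916.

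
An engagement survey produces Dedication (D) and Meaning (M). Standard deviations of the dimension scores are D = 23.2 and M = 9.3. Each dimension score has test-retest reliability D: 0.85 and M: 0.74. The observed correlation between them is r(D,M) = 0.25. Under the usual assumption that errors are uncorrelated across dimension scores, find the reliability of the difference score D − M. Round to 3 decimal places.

Var(D−M) = 23.2² + 9.3² − 2·23.2·9.3·0.25 = 624.73 − 107.88 = 516.85.
With uncorrelated errors the cross-covariances are all true-score covariance, so they carry over unchanged; only the diagonal terms shrink to ρᵢσᵢ².
True-score variance = [23.2²·0.85 + 9.3²·0.74] − 107.88 = 521.507 − 107.88 = 413.627.
Reliability = 413.627 / 516.85 = 0.800.

0.800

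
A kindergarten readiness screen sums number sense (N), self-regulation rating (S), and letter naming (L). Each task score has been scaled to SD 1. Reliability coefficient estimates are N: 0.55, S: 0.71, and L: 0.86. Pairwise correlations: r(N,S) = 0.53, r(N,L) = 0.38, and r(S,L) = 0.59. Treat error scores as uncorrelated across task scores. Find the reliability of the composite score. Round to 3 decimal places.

Var(N+S+L) = 3 + 2·[0.53 + 0.38 + 0.59] = 3 + 3 = 6.
Under uncorrelated errors the observed covariances equal the true-score covariances, so only the own-variance terms attenuate.
True-score variance = [0.55 + 0.71 + 0.86] + 3 = 2.12 + 3 = 5.12.
Reliability = 5.12 / 6 = 0.853.

0.853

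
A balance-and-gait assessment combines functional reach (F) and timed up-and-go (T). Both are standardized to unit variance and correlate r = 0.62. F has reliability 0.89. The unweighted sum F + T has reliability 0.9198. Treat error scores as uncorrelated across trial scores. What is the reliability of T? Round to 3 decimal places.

Var(F+T) = 2 + 2·0.62 = 3.240.
True-score variance = ρ_F + ρ_T + 2·0.62, so 0.9198 = (0.89 + ρ_T + 1.24) / 3.240.
ρ_T = 0.9198·3.240 − 0.89 − 1.24 = 0.850.

0.850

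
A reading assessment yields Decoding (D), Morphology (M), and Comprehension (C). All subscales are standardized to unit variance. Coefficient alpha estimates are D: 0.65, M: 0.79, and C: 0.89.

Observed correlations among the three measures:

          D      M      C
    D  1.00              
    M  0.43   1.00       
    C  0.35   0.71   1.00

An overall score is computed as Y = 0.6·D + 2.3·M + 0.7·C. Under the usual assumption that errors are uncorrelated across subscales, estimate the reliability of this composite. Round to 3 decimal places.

0.870

Var(Y) = 0.6² + 2.3² + 0.7² + 2·[1.38·0.43 + 0.42·0.35 + 1.61·0.71] = 6.14 + 3.767 = 9.907.
Under uncorrelated errors the observed covariances equal the true-score covariances, so only the own-variance terms attenuate.
True-score variance = [0.6²·0.65 + 2.3²·0.79 + 0.7²·0.89] + 3.767 = 4.8492 + 3.767 = 8.6162.
Reliability = 8.6162 / 9.907 = 0.870.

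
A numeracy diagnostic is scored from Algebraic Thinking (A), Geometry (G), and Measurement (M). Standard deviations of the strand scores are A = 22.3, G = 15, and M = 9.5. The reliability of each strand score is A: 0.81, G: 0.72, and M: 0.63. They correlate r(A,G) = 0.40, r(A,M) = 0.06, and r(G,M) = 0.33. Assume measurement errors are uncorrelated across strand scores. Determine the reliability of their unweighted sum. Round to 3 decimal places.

Var(A+G+M) = 22.3² + 15² + 9.5² + 2·[22.3·15·0.40 + 22.3·9.5·0.06 + 15·9.5·0.33] = 812.54 + 387.072 = 1199.61.
With uncorrelated errors the cross-covariances are all true-score covariance, so they carry over unchanged; only the diagonal terms shrink to ρᵢσᵢ².
True-score variance = [22.3²·0.81 + 15²·0.72 + 9.5²·0.63] + 387.072 = 621.662 + 387.072 = 1008.73.
Reliability = 1008.73 / 1199.61 = 0.841.

0.841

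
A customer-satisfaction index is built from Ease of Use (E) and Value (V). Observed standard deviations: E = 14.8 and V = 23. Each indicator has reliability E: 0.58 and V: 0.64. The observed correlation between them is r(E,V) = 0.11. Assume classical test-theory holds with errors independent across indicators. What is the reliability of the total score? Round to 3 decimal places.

Var(E+V) = 14.8² + 23² + 2·[14.8·23·0.11] = 748.04 + 74.888 = 822.928.
With uncorrelated errors the cross-covariances are all true-score covariance, so they carry over unchanged; only the diagonal terms shrink to ρᵢσᵢ².
True-score variance = [14.8²·0.58 + 23²·0.64] + 74.888 = 465.603 + 74.888 = 540.491.
Reliability = 540.491 / 822.928 = 0.657.

0.657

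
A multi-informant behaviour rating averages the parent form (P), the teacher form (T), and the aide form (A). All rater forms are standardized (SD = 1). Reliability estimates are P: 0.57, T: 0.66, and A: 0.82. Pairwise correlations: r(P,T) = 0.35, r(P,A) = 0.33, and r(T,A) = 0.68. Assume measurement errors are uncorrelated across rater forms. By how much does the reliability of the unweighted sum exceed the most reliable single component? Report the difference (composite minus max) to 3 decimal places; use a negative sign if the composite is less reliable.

Var(sum) = 3 + 2.72 = 5.72; true-score variance = 2.05 + 2.72 = 4.77; composite reliability = 0.8339.
Max component reliability = 0.8200.
Difference = 0.8339 − 0.8200 = 0.014.

0.014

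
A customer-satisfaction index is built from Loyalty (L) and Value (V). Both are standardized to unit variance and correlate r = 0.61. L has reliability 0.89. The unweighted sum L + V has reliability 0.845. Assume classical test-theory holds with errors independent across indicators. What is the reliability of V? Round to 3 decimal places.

Var(L+V) = 2 + 2·0.61 = 3.220.
True-score variance = ρ_L + ρ_V + 2·0.61, so 0.845 = (0.89 + ρ_V + 1.22) / 3.220.
ρ_V = 0.845·3.220 − 0.89 − 1.22 = 0.611.

0.611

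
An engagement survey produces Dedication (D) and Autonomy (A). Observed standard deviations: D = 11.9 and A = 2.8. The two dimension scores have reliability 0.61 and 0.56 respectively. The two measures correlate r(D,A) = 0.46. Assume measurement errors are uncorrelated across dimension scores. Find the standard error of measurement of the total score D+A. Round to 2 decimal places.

7.66

Var(total) = 149.45 + 30.6544 = 180.104.
True-score variance = 90.7725 + 30.6544 = 121.427, so reliability = 0.6742.
Error variance = 180.104 − 121.427 = 58.6775; SEM = √58.6775 = 7.66.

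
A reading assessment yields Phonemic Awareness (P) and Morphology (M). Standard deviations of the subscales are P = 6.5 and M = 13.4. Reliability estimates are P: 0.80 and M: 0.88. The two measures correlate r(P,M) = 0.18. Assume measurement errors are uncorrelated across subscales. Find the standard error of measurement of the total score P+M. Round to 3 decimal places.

Var(total) = 221.81 + 31.356 = 253.166.
True-score variance = 191.813 + 31.356 = 223.169, so reliability = 0.8815.
Error variance = 253.166 − 223.169 = 29.9972; SEM = √29.9972 = 5.477.

5.477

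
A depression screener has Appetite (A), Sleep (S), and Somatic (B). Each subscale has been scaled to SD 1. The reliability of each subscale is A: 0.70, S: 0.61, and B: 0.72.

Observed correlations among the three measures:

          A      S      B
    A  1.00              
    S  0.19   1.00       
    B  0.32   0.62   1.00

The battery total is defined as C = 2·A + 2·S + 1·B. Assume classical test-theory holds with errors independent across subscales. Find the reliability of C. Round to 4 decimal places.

Var(C) = 2² + 2² + 1 + 2·[4·0.19 + 2·0.32 + 2·0.62] = 9 + 5.28 = 14.28.
Because errors are independent across components, Cov(Tᵢ,Tⱼ) = Cov(Xᵢ,Xⱼ); the off-diagonal part of the true-score variance is the same as above.
True-score variance = [2²·0.70 + 2²·0.61 + 0.72] + 5.28 = 5.96 + 5.28 = 11.24.
Reliability = 11.24 / 14.28 = 0.7871.

0.7871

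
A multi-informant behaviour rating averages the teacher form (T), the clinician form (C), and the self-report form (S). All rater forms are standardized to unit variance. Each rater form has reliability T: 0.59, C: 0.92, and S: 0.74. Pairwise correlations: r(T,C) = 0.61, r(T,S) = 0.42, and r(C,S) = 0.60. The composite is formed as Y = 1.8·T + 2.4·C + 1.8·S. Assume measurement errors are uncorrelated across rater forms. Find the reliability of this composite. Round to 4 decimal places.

Var(Y) = 1.8² + 2.4² + 1.8² + 2·[4.32·0.61 + 3.24·0.42 + 4.32·0.60] = 12.24 + 13.176 = 25.416.
With uncorrelated errors the cross-covariances are all true-score covariance, so they carry over unchanged; only the diagonal terms shrink to ρᵢσᵢ².
True-score variance = [1.8²·0.59 + 2.4²·0.92 + 1.8²·0.74] + 13.176 = 9.6084 + 13.176 = 22.7844.
Reliability = 22.7844 / 25.416 = 0.8965.

0.8965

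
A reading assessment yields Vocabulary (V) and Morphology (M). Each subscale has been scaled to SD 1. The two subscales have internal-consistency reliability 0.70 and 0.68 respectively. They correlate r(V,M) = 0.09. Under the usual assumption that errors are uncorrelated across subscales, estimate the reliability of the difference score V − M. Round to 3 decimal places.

Var(V−M) = 1 + 1 − 2·0.09 = 2 − 0.18 = 1.82.
Under uncorrelated errors the observed covariances equal the true-score covariances, so only the own-variance terms attenuate.
True-score variance = [0.70 + 0.68] − 0.18 = 1.38 − 0.18 = 1.2.
Reliability = 1.2 / 1.82 = 0.659.

0.659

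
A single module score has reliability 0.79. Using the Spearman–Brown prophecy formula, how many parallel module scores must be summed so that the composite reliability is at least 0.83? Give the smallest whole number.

2

k ≥ ρ*(1−ρ₁)/(ρ₁(1−ρ*)) = 0.83·0.21 / (0.79·0.17) = 1.298.
Smallest integer k = 2.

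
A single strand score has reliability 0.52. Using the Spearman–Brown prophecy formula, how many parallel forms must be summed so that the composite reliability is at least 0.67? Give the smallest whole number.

k ≥ ρ*(1−ρ₁)/(ρ₁(1−ρ*)) = 0.67·0.48 / (0.52·0.33) = 1.874.
Smallest integer k = 2.

2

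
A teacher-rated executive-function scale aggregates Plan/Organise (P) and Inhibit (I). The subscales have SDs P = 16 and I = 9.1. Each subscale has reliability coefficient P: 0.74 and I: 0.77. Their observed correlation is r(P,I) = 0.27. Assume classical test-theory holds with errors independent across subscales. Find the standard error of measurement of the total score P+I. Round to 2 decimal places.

9.25

Var(total) = 338.81 + 78.624 = 417.434.
True-score variance = 253.204 + 78.624 = 331.828, so reliability = 0.7949.
Error variance = 417.434 − 331.828 = 85.6063; SEM = √85.6063 = 9.25.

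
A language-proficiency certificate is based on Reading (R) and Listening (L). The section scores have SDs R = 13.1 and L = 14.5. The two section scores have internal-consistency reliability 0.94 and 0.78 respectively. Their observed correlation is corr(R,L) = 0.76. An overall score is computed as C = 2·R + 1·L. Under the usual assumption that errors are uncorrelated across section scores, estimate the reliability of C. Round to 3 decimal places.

Var(C) = 2²·13.1² + 14.5² + 2·[2·13.1·14.5·0.76] = 896.69 + 577.448 = 1474.14.
With uncorrelated errors the cross-covariances are all true-score covariance, so they carry over unchanged; only the diagonal terms shrink to ρᵢσᵢ².
True-score variance = [2²·13.1²·0.94 + 14.5²·0.78] + 577.448 = 809.249 + 577.448 = 1386.7.
Reliability = 1386.7 / 1474.14 = 0.941.

0.941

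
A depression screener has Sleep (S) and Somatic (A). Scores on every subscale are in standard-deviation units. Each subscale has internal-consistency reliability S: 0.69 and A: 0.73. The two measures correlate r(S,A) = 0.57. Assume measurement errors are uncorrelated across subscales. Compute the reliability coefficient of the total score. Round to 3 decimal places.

0.815

Var(S+A) = 2 + 2·[0.57] = 2 + 1.14 = 3.14.
Because errors are independent across components, Cov(Tᵢ,Tⱼ) = Cov(Xᵢ,Xⱼ); the off-diagonal part of the true-score variance is the same as above.
True-score variance = [0.69 + 0.73] + 1.14 = 1.42 + 1.14 = 2.56.
Reliability = 2.56 / 3.14 = 0.815.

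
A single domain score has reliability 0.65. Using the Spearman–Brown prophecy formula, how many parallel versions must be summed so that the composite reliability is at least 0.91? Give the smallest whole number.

6

k ≥ ρ*(1−ρ₁)/(ρ₁(1−ρ*)) = 0.91·0.35 / (0.65·0.09) = 5.444.
Smallest integer k = 6.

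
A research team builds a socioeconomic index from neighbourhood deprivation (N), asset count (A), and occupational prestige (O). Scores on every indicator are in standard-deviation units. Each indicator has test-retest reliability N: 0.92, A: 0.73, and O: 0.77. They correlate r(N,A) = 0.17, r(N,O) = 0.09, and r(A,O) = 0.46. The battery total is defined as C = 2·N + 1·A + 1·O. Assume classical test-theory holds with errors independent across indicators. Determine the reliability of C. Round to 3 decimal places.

Var(C) = 2² + 1 + 1 + 2·[2·0.17 + 2·0.09 + 0.46] = 6 + 1.96 = 7.96.
Under uncorrelated errors the observed covariances equal the true-score covariances, so only the own-variance terms attenuate.
True-score variance = [2²·0.92 + 0.73 + 0.77] + 1.96 = 5.18 + 1.96 = 7.14.
Reliability = 7.14 / 7.96 = 0.897.

0.897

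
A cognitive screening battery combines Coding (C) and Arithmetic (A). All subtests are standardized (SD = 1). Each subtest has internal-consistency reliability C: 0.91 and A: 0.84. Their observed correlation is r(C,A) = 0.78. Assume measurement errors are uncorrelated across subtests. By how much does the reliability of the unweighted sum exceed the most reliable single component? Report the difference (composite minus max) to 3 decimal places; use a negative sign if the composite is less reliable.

0.020

Var(sum) = 2 + 1.56 = 3.56; true-score variance = 1.75 + 1.56 = 3.31; composite reliability = 0.9298.
Max component reliability = 0.9100.
Difference = 0.9298 − 0.9100 = 0.020.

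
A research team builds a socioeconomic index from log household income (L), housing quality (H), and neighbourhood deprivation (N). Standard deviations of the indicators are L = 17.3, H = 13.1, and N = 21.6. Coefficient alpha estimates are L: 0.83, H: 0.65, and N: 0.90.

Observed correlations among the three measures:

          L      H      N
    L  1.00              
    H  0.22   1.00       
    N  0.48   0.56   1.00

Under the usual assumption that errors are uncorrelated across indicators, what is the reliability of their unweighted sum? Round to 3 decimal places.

0.908

Var(L+H+N) = 17.3² + 13.1² + 21.6² + 2·[17.3·13.1·0.22 + 17.3·21.6·0.48 + 13.1·21.6·0.56] = 937.46 + 775.365 = 1712.83.
With uncorrelated errors the cross-covariances are all true-score covariance, so they carry over unchanged; only the diagonal terms shrink to ρᵢσᵢ².
True-score variance = [17.3²·0.83 + 13.1²·0.65 + 21.6²·0.90] + 775.365 = 779.861 + 775.365 = 1555.23.
Reliability = 1555.23 / 1712.83 = 0.908.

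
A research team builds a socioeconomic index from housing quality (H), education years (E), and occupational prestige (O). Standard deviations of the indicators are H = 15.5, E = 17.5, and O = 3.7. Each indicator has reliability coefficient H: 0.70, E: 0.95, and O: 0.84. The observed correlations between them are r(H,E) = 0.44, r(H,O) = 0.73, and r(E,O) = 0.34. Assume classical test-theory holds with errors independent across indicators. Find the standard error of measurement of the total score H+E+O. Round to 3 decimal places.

9.465

Var(total) = 560.19 + 366.461 = 926.651.
True-score variance = 470.612 + 366.461 = 837.073, so reliability = 0.9033.
Error variance = 926.651 − 837.073 = 89.5779; SEM = √89.5779 = 9.465.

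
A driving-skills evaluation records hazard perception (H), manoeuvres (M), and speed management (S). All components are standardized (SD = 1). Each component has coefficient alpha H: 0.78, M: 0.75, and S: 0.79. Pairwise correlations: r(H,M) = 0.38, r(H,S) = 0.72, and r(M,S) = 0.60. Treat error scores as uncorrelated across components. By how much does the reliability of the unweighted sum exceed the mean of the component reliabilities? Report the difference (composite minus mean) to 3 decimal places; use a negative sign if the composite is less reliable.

0.120

Var(sum) = 3 + 3.4 = 6.4; true-score variance = 2.32 + 3.4 = 5.72; composite reliability = 0.8938.
Mean component reliability = 0.7733.
Difference = 0.8938 − 0.7733 = 0.120.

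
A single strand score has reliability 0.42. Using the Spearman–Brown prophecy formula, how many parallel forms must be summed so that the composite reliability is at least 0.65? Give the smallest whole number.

3

k ≥ ρ*(1−ρ₁)/(ρ₁(1−ρ*)) = 0.65·0.58 / (0.42·0.35) = 2.565.
Smallest integer k = 3.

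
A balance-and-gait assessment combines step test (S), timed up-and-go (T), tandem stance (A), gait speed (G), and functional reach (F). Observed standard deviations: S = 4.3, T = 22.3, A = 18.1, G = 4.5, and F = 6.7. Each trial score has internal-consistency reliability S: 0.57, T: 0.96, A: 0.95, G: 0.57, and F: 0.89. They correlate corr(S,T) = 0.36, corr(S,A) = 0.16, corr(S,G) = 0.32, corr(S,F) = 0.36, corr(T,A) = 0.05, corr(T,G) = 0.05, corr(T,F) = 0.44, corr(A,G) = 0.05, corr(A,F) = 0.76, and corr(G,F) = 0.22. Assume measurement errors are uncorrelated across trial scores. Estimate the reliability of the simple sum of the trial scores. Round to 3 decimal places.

0.959

Var(S+T+A+G+F) = 4.3² + 22.3² + 18.1² + 4.5² + 6.7² + 2·[4.3·22.3·0.36 + 4.3·18.1·0.16 + 4.3·4.5·0.32 + 4.3·6.7·0.36 + 22.3·18.1·0.05 + 22.3·4.5·0.05 + 22.3·6.7·0.44 + 18.1·4.5·0.05 + 18.1·6.7·0.76 + 4.5·6.7·0.22] = 908.53 + 514.694 = 1423.22.
Because errors are independent across components, Cov(Tᵢ,Tⱼ) = Cov(Xᵢ,Xⱼ); the off-diagonal part of the true-score variance is the same as above.
True-score variance = [4.3²·0.57 + 22.3²·0.96 + 18.1²·0.95 + 4.5²·0.57 + 6.7²·0.89] + 514.694 = 850.662 + 514.694 = 1365.36.
Reliability = 1365.36 / 1423.22 = 0.959.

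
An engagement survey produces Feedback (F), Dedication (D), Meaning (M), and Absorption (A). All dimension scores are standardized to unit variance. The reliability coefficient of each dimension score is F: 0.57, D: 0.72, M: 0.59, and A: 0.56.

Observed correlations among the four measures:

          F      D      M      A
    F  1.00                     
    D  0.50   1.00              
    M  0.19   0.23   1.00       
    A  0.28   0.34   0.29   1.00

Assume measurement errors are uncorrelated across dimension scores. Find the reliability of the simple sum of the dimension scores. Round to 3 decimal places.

Var(F+D+M+A) = 4 + 2·[0.50 + 0.19 + 0.28 + 0.23 + 0.34 + 0.29] = 4 + 3.66 = 7.66.
Under uncorrelated errors the observed covariances equal the true-score covariances, so only the own-variance terms attenuate.
True-score variance = [0.57 + 0.72 + 0.59 + 0.56] + 3.66 = 2.44 + 3.66 = 6.1.
Reliability = 6.1 / 7.66 = 0.796.

0.796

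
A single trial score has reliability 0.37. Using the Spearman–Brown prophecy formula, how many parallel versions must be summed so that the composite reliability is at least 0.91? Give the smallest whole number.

k ≥ ρ*(1−ρ₁)/(ρ₁(1−ρ*)) = 0.91·0.63 / (0.37·0.09) = 17.216.
Smallest integer k = 18.

18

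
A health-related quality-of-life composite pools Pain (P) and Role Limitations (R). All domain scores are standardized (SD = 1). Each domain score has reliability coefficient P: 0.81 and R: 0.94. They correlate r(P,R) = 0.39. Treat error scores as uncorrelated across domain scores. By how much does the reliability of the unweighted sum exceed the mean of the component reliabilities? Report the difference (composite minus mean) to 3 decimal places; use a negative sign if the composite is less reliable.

0.035

Var(sum) = 2 + 0.78 = 2.78; true-score variance = 1.75 + 0.78 = 2.53; composite reliability = 0.9101.
Mean component reliability = 0.8750.
Difference = 0.9101 − 0.8750 = 0.035.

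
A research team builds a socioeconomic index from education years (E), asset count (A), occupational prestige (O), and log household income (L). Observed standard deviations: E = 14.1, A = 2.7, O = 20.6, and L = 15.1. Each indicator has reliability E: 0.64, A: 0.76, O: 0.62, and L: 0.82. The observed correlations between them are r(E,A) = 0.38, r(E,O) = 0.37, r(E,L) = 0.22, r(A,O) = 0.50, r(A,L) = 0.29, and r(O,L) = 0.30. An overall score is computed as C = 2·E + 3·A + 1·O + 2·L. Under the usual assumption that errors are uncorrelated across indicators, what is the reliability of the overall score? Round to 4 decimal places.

Var(C) = 2²·14.1² + 3²·2.7² + 20.6² + 2²·15.1² + 2·[6·14.1·2.7·0.38 + 2·14.1·20.6·0.37 + 4·14.1·15.1·0.22 + 3·2.7·20.6·0.50 + 6·2.7·15.1·0.29 + 2·20.6·15.1·0.30] = 2197.25 + 1660.21 = 3857.46.
With uncorrelated errors the cross-covariances are all true-score covariance, so they carry over unchanged; only the diagonal terms shrink to ρᵢσᵢ².
True-score variance = [2²·14.1²·0.64 + 3²·2.7²·0.76 + 20.6²·0.62 + 2²·15.1²·0.82] + 1660.21 = 1569.79 + 1660.21 = 3230.01.
Reliability = 3230.01 / 3857.46 = 0.8373.

0.8373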